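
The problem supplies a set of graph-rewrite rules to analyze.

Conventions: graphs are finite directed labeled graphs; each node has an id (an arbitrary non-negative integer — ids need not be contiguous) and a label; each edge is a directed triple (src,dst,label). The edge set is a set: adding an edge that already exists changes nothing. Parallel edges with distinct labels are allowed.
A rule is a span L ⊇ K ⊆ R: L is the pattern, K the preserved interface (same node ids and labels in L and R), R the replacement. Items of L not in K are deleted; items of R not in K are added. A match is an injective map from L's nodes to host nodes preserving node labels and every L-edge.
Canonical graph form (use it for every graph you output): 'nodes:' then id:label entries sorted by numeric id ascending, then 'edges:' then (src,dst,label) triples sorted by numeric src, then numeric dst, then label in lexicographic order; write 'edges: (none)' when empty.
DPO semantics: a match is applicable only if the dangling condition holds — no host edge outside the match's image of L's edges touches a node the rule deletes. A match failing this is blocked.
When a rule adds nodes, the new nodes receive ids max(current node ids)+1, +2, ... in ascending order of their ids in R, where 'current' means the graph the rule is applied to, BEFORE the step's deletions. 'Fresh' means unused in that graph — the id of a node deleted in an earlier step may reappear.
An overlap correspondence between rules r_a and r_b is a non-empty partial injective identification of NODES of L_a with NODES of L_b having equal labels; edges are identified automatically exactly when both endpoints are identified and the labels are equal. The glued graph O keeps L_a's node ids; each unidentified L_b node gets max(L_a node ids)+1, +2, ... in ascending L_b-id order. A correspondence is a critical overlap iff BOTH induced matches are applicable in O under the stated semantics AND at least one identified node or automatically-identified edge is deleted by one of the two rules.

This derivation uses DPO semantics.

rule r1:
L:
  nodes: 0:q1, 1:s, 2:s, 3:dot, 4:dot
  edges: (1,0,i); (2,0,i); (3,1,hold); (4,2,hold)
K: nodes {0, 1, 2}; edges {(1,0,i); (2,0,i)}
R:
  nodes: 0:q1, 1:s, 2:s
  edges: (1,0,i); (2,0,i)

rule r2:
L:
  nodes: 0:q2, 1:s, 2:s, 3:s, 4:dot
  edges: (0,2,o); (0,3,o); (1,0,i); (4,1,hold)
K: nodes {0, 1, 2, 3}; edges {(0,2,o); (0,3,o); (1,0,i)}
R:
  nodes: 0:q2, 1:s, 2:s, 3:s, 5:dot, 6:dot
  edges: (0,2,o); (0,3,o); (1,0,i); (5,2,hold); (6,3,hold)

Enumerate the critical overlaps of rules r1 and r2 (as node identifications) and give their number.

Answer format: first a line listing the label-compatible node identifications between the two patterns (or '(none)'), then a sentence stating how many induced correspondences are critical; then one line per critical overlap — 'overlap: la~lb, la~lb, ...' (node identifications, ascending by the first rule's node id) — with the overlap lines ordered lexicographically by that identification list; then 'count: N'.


label-compatible node identifications between L(r1) and L(r2): 1~1, 1~2, 1~3, 2~1, 2~2, 2~3, 3~4, 4~4
6 of the induced correspondences are critical overlaps of r1 and r2.
overlap: 1~1, 2~2, 3~4
overlap: 1~1, 2~3, 3~4
overlap: 1~1, 3~4
overlap: 1~2, 2~1, 4~4
overlap: 1~3, 2~1, 4~4
overlap: 2~1, 4~4
count: 6


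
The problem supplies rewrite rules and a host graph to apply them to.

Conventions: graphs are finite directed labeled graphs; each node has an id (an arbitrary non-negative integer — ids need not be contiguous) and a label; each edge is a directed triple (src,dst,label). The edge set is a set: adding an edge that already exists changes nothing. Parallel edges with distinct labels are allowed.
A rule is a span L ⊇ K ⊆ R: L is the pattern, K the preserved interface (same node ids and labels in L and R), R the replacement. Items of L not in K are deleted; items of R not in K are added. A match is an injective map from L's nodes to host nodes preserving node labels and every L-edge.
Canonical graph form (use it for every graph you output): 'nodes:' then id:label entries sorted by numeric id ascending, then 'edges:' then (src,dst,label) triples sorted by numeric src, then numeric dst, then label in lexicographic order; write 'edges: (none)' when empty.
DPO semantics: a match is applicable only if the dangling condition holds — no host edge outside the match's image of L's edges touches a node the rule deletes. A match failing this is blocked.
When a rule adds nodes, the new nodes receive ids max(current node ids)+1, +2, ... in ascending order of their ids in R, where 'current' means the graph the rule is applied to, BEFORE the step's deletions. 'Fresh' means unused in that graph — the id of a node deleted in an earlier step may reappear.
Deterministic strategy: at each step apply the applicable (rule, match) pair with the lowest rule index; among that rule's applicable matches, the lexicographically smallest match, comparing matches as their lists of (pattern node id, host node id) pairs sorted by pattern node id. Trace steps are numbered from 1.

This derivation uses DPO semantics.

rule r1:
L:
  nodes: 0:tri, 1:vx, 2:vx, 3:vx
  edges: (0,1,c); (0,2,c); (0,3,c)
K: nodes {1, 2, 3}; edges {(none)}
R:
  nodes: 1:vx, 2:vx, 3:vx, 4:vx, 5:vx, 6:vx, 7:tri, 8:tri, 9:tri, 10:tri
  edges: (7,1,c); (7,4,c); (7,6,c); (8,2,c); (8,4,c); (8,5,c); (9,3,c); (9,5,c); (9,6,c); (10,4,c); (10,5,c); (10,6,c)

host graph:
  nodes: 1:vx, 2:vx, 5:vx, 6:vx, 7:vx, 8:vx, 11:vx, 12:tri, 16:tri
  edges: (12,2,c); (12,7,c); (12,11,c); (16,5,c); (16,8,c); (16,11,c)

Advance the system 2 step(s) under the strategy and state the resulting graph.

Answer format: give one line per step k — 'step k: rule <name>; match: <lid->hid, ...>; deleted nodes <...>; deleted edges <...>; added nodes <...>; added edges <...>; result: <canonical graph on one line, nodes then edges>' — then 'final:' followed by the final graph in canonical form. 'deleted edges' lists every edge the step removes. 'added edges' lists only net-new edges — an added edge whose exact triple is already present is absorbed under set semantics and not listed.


step 1: rule r1; match: 0->12, 1->2, 2->7, 3->11; deleted nodes 12; deleted edges (12,2,c); (12,7,c); (12,11,c); added nodes 17, 18, 19, 20, 21, 22, 23; added edges (20,2,c); (20,17,c); (20,19,c); (21,7,c); (21,17,c); (21,18,c); (22,11,c); (22,18,c); (22,19,c); (23,17,c); (23,18,c); (23,19,c); result: nodes: 1:vx, 2:vx, 5:vx, 6:vx, 7:vx, 8:vx, 11:vx, 16:tri, 17:vx, 18:vx, 19:vx, 20:tri, 21:tri, 22:tri, 23:tri edges: (16,5,c); (16,8,c); (16,11,c); (20,2,c); (20,17,c); (20,19,c); (21,7,c); (21,17,c); (21,18,c); (22,11,c); (22,18,c); (22,19,c); (23,17,c); (23,18,c); (23,19,c)
step 2: rule r1; match: 0->16, 1->5, 2->8, 3->11; deleted nodes 16; deleted edges (16,5,c); (16,8,c); (16,11,c); added nodes 24, 25, 26, 27, 28, 29, 30; added edges (27,5,c); (27,24,c); (27,26,c); (28,8,c); (28,24,c); (28,25,c); (29,11,c); (29,25,c); (29,26,c); (30,24,c); (30,25,c); (30,26,c); result: nodes: 1:vx, 2:vx, 5:vx, 6:vx, 7:vx, 8:vx, 11:vx, 17:vx, 18:vx, 19:vx, 20:tri, 21:tri, 22:tri, 23:tri, 24:vx, 25:vx, 26:vx, 27:tri, 28:tri, 29:tri, 30:tri edges: (20,2,c); (20,17,c); (20,19,c); (21,7,c); (21,17,c); (21,18,c); (22,11,c); (22,18,c); (22,19,c); (23,17,c); (23,18,c); (23,19,c); (27,5,c); (27,24,c); (27,26,c); (28,8,c); (28,24,c); (28,25,c); (29,11,c); (29,25,c); (29,26,c); (30,24,c); (30,25,c); (30,26,c)
final:
nodes: 1:vx, 2:vx, 5:vx, 6:vx, 7:vx, 8:vx, 11:vx, 17:vx, 18:vx, 19:vx, 20:tri, 21:tri, 22:tri, 23:tri, 24:vx, 25:vx, 26:vx, 27:tri, 28:tri, 29:tri, 30:tri
edges: (20,2,c); (20,17,c); (20,19,c); (21,7,c); (21,17,c); (21,18,c); (22,11,c); (22,18,c); (22,19,c); (23,17,c); (23,18,c); (23,19,c); (27,5,c); (27,24,c); (27,26,c); (28,8,c); (28,24,c); (28,25,c); (29,11,c); (29,25,c); (29,26,c); (30,24,c); (30,25,c); (30,26,c)


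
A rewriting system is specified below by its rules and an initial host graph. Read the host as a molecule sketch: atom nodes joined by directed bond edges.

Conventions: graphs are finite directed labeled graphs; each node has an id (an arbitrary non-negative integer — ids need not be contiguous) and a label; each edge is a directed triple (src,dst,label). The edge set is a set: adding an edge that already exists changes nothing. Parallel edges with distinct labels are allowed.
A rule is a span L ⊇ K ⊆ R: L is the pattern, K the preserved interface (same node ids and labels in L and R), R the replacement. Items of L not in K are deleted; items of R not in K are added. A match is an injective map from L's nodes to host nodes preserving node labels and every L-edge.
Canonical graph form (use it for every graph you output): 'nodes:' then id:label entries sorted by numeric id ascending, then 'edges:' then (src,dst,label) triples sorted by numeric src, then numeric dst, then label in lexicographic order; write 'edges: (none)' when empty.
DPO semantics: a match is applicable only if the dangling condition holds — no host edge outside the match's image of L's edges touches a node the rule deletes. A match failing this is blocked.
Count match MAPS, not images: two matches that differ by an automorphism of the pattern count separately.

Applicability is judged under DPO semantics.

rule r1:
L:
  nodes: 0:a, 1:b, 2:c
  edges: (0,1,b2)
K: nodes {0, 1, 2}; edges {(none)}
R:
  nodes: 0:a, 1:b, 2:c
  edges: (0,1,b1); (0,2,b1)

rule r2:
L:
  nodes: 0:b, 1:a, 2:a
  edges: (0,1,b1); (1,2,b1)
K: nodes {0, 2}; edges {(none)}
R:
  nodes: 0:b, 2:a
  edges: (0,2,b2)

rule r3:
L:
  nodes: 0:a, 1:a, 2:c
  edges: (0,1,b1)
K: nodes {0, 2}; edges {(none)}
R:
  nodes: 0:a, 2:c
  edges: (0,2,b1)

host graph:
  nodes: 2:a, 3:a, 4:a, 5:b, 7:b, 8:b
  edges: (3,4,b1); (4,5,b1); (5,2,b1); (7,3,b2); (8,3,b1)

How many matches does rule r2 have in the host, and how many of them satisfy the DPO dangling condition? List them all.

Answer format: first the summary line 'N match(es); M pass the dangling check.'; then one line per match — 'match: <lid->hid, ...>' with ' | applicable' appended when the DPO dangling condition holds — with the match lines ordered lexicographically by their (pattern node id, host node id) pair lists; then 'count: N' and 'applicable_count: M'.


1 match(es); 0 pass the dangling check.
match: 0->8, 1->3, 2->4
count: 1
applicable_count: 0


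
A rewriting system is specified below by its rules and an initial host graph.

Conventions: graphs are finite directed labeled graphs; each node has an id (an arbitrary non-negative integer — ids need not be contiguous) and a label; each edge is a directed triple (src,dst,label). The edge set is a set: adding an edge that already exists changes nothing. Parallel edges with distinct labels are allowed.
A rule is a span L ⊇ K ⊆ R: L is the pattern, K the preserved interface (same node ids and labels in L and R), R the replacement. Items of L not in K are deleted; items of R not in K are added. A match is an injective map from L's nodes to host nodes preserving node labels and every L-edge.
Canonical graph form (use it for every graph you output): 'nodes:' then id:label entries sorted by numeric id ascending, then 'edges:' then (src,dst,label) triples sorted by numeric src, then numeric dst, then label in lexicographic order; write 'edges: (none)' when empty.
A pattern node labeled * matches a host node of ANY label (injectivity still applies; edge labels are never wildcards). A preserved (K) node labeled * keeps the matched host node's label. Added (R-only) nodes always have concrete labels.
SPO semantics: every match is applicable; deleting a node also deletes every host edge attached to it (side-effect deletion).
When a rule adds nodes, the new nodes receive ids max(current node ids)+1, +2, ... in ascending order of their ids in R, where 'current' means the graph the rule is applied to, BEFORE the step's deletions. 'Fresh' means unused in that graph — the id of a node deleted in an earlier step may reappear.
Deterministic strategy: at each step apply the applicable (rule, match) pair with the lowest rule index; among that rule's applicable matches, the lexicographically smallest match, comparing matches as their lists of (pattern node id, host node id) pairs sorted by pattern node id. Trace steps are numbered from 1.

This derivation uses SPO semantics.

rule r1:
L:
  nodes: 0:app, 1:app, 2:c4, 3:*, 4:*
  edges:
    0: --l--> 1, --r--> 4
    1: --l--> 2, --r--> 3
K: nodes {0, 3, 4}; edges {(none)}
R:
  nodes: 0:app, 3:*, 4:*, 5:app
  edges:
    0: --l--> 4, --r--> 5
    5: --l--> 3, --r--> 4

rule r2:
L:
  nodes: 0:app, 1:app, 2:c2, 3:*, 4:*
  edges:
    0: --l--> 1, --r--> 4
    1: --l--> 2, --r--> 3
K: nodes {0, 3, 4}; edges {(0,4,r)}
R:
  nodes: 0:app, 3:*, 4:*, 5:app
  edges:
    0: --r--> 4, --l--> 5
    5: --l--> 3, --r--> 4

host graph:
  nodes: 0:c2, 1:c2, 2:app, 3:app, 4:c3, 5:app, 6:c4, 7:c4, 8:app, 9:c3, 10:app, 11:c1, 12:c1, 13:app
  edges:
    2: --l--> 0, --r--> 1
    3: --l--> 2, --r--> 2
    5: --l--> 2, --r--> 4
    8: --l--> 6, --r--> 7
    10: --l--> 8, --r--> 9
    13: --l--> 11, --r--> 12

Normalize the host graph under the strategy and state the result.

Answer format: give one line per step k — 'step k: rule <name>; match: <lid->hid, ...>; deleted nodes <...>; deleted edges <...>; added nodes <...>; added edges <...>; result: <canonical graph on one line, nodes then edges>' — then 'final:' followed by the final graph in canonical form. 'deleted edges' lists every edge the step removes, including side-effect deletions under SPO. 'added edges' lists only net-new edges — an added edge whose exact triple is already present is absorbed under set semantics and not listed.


step 1: rule r1; match: 0->10, 1->8, 2->6, 3->7, 4->9; deleted nodes 6, 8; deleted edges (8,6,l); (8,7,r); (10,8,l); (10,9,r); added nodes 14; added edges (10,9,l); (10,14,r); (14,7,l); (14,9,r); result: nodes: 0:c2, 1:c2, 2:app, 3:app, 4:c3, 5:app, 7:c4, 9:c3, 10:app, 11:c1, 12:c1, 13:app, 14:app edges: (2,0,l); (2,1,r); (3,2,l); (3,2,r); (5,2,l); (5,4,r); (10,9,l); (10,14,r); (13,11,l); (13,12,r); (14,7,l); (14,9,r)
step 2: rule r2; match: 0->5, 1->2, 2->0, 3->1, 4->4; deleted nodes 0, 2; deleted edges (2,0,l); (2,1,r); (3,2,l); (3,2,r); (5,2,l); added nodes 15; added edges (5,15,l); (15,1,l); (15,4,r); result: nodes: 1:c2, 3:app, 4:c3, 5:app, 7:c4, 9:c3, 10:app, 11:c1, 12:c1, 13:app, 14:app, 15:app edges: (5,4,r); (5,15,l); (10,9,l); (10,14,r); (13,11,l); (13,12,r); (14,7,l); (14,9,r); (15,1,l); (15,4,r)
final:
nodes: 1:c2, 3:app, 4:c3, 5:app, 7:c4, 9:c3, 10:app, 11:c1, 12:c1, 13:app, 14:app, 15:app
edges: (5,4,r); (5,15,l); (10,9,l); (10,14,r); (13,11,l); (13,12,r); (14,7,l); (14,9,r); (15,1,l); (15,4,r)


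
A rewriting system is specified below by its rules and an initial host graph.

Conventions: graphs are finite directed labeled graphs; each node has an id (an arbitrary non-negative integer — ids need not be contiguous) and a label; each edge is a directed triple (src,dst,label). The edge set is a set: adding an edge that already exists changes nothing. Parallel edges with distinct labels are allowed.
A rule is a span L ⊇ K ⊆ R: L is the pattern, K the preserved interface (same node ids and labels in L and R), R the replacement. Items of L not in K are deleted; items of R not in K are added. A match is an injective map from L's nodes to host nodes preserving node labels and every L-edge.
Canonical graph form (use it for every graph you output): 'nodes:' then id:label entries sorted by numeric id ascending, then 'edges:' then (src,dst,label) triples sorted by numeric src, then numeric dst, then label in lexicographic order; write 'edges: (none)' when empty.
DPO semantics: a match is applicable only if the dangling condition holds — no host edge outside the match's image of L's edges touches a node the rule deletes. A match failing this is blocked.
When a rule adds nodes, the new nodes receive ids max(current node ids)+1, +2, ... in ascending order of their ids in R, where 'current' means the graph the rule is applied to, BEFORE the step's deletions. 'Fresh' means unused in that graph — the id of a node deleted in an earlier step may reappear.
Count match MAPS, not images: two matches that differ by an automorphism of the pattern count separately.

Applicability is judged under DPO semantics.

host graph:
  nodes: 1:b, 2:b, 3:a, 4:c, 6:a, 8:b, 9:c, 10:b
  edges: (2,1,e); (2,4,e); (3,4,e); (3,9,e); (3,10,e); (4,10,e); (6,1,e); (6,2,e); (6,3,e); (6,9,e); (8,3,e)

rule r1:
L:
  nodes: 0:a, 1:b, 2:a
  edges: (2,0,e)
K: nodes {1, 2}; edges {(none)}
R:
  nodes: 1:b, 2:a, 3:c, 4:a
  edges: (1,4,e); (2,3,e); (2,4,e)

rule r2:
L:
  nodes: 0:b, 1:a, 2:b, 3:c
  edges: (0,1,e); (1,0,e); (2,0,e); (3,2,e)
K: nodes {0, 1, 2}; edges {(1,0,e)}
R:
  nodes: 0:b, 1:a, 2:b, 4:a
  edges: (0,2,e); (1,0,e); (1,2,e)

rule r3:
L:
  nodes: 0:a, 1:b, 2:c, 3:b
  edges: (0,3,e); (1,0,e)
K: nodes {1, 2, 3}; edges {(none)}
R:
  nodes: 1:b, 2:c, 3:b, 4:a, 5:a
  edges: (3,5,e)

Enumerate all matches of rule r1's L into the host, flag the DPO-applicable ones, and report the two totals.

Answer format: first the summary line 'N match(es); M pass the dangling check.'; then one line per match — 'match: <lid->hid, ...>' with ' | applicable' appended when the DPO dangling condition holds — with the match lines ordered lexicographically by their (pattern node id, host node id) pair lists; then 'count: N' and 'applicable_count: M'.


4 match(es); 0 pass the dangling check.
match: 0->3, 1->1, 2->6
match: 0->3, 1->2, 2->6
match: 0->3, 1->8, 2->6
match: 0->3, 1->10, 2->6
count: 4
applicable_count: 0


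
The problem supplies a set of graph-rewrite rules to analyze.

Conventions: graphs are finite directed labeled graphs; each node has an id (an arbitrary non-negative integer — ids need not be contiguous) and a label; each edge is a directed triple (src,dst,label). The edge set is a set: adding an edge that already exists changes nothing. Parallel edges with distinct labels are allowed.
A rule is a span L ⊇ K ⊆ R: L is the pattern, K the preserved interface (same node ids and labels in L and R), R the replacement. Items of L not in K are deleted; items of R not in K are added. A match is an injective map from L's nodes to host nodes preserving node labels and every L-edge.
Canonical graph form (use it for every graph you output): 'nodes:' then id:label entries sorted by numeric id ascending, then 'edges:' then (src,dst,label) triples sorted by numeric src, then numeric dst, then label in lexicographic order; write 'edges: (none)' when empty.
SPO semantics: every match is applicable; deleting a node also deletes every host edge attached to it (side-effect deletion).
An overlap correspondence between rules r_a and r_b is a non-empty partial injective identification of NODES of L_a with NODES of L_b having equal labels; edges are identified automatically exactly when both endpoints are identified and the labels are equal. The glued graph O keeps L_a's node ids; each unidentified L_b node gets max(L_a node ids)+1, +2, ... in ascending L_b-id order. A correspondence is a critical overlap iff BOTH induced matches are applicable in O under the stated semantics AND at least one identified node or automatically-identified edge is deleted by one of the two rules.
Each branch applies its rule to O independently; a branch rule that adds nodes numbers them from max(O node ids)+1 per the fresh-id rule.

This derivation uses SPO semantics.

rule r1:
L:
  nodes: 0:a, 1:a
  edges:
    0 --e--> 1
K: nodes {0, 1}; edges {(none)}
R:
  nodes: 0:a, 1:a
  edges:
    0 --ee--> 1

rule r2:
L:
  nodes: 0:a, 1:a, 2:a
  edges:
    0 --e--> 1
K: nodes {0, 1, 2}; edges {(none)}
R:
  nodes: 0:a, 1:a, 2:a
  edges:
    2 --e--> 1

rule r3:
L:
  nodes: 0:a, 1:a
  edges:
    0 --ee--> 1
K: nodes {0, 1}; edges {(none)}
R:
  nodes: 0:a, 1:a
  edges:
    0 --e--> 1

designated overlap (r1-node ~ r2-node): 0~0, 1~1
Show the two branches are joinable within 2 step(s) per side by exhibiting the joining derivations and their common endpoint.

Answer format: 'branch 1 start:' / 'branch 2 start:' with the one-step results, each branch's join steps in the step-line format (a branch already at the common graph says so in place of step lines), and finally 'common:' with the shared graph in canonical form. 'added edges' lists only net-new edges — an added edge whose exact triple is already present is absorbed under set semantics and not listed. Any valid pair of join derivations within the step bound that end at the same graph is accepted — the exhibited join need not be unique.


branch 1 start:
nodes: 0:a, 1:a, 2:a
edges: (0,1,ee)
branch 2 start:
nodes: 0:a, 1:a, 2:a
edges: (2,1,e)
branch 1 step 1: rule r3; match: 0->0, 1->1; deleted nodes (none); deleted edges (0,1,ee); added nodes (none); added edges (0,1,e); result: nodes: 0:a, 1:a, 2:a edges: (0,1,e)
branch 2 step 1: rule r2; match: 0->2, 1->1, 2->0; deleted nodes (none); deleted edges (2,1,e); added nodes (none); added edges (0,1,e); result: nodes: 0:a, 1:a, 2:a edges: (0,1,e)
common:
nodes: 0:a, 1:a, 2:a
edges: (0,1,e)


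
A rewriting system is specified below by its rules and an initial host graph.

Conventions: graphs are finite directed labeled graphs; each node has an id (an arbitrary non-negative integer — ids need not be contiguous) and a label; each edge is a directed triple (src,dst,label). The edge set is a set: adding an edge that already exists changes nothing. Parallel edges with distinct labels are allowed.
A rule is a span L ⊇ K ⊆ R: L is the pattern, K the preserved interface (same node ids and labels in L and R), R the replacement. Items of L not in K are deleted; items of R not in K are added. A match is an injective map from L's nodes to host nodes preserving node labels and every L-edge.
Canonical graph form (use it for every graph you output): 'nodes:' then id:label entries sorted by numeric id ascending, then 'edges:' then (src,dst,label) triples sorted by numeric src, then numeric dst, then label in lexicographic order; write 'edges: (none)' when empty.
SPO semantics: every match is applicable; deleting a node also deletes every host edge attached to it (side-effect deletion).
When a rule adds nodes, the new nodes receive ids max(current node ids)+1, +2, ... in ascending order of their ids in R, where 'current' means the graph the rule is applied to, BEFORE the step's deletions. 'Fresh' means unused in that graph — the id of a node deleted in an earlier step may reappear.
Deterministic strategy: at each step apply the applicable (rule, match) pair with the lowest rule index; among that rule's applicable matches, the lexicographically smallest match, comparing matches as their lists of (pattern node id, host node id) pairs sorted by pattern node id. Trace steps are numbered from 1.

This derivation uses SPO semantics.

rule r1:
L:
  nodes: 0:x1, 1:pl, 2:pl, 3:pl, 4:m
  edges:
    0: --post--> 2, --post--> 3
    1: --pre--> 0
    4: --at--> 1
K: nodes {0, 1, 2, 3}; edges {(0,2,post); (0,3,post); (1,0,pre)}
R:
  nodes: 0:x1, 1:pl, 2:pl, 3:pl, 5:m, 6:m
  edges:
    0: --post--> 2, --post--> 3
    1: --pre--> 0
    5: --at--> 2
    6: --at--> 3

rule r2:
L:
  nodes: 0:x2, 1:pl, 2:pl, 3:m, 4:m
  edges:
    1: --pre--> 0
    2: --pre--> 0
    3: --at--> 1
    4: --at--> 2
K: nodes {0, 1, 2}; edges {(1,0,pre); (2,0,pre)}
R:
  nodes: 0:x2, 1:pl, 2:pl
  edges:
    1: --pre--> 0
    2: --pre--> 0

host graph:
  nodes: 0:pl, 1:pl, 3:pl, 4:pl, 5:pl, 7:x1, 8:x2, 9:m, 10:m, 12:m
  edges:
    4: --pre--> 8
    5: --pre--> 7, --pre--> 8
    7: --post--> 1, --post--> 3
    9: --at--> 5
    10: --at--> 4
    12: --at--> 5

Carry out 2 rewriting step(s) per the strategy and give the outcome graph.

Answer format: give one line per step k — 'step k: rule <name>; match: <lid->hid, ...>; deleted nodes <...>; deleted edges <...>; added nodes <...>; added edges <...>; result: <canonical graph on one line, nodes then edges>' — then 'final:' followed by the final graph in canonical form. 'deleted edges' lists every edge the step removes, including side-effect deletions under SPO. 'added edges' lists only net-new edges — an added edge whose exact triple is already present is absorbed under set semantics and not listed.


step 1: rule r1; match: 0->7, 1->5, 2->1, 3->3, 4->9; deleted nodes 9; deleted edges (9,5,at); added nodes 13, 14; added edges (13,1,at); (14,3,at); result: nodes: 0:pl, 1:pl, 3:pl, 4:pl, 5:pl, 7:x1, 8:x2, 10:m, 12:m, 13:m, 14:m edges: (4,8,pre); (5,7,pre); (5,8,pre); (7,1,post); (7,3,post); (10,4,at); (12,5,at); (13,1,at); (14,3,at)
step 2: rule r1; match: 0->7, 1->5, 2->1, 3->3, 4->12; deleted nodes 12; deleted edges (12,5,at); added nodes 15, 16; added edges (15,1,at); (16,3,at); result: nodes: 0:pl, 1:pl, 3:pl, 4:pl, 5:pl, 7:x1, 8:x2, 10:m, 13:m, 14:m, 15:m, 16:m edges: (4,8,pre); (5,7,pre); (5,8,pre); (7,1,post); (7,3,post); (10,4,at); (13,1,at); (14,3,at); (15,1,at); (16,3,at)
final:
nodes: 0:pl, 1:pl, 3:pl, 4:pl, 5:pl, 7:x1, 8:x2, 10:m, 13:m, 14:m, 15:m, 16:m
edges: (4,8,pre); (5,7,pre); (5,8,pre); (7,1,post); (7,3,post); (10,4,at); (13,1,at); (14,3,at); (15,1,at); (16,3,at)


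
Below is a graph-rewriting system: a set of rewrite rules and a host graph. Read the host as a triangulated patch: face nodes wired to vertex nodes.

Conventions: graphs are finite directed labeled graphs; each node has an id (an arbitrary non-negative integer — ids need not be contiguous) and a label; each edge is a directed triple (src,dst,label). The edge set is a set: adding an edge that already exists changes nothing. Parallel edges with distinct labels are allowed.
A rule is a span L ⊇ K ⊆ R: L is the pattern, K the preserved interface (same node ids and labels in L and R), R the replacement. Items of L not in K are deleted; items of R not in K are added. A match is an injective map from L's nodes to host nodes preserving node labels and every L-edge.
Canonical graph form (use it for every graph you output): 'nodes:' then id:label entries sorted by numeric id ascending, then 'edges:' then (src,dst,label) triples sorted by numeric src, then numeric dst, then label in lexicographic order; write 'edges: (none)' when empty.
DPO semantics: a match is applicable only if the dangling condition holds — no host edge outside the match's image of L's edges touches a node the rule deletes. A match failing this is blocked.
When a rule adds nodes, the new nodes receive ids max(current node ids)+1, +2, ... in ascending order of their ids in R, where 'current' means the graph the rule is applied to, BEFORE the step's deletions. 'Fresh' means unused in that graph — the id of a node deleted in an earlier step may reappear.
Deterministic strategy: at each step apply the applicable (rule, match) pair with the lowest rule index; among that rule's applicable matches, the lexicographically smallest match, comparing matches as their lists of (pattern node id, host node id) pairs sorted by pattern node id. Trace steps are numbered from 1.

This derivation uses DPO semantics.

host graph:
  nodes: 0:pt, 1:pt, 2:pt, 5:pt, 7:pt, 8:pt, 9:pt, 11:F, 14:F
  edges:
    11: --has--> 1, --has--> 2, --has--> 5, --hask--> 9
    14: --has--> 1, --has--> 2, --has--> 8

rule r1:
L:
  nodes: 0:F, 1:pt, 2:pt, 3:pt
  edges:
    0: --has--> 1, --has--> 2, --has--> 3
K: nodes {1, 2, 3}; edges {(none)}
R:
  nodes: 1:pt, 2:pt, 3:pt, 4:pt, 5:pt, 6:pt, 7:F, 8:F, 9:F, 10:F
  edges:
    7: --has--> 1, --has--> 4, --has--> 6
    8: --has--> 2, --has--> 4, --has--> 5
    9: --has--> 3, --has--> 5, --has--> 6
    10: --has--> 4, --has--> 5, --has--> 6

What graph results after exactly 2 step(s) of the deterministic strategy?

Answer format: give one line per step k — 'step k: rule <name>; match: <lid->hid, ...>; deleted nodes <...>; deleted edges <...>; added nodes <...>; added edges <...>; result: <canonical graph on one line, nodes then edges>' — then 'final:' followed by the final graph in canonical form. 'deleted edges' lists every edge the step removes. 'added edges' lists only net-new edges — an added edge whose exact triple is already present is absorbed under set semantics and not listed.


step 1: rule r1; match: 0->14, 1->1, 2->2, 3->8; deleted nodes 14; deleted edges (14,1,has); (14,2,has); (14,8,has); added nodes 15, 16, 17, 18, 19, 20, 21; added edges (18,1,has); (18,15,has); (18,17,has); (19,2,has); (19,15,has); (19,16,has); (20,8,has); (20,16,has); (20,17,has); (21,15,has); (21,16,has); (21,17,has); result: nodes: 0:pt, 1:pt, 2:pt, 5:pt, 7:pt, 8:pt, 9:pt, 11:F, 15:pt, 16:pt, 17:pt, 18:F, 19:F, 20:F, 21:F edges: (11,1,has); (11,2,has); (11,5,has); (11,9,hask); (18,1,has); (18,15,has); (18,17,has); (19,2,has); (19,15,has); (19,16,has); (20,8,has); (20,16,has); (20,17,has); (21,15,has); (21,16,has); (21,17,has)
step 2: rule r1; match: 0->18, 1->1, 2->15, 3->17; deleted nodes 18; deleted edges (18,1,has); (18,15,has); (18,17,has); added nodes 22, 23, 24, 25, 26, 27, 28; added edges (25,1,has); (25,22,has); (25,24,has); (26,15,has); (26,22,has); (26,23,has); (27,17,has); (27,23,has); (27,24,has); (28,22,has); (28,23,has); (28,24,has); result: nodes: 0:pt, 1:pt, 2:pt, 5:pt, 7:pt, 8:pt, 9:pt, 11:F, 15:pt, 16:pt, 17:pt, 19:F, 20:F, 21:F, 22:pt, 23:pt, 24:pt, 25:F, 26:F, 27:F, 28:F edges: (11,1,has); (11,2,has); (11,5,has); (11,9,hask); (19,2,has); (19,15,has); (19,16,has); (20,8,has); (20,16,has); (20,17,has); (21,15,has); (21,16,has); (21,17,has); (25,1,has); (25,22,has); (25,24,has); (26,15,has); (26,22,has); (26,23,has); (27,17,has); (27,23,has); (27,24,has); (28,22,has); (28,23,has); (28,24,has)
final:
nodes: 0:pt, 1:pt, 2:pt, 5:pt, 7:pt, 8:pt, 9:pt, 11:F, 15:pt, 16:pt, 17:pt, 19:F, 20:F, 21:F, 22:pt, 23:pt, 24:pt, 25:F, 26:F, 27:F, 28:F
edges: (11,1,has); (11,2,has); (11,5,has); (11,9,hask); (19,2,has); (19,15,has); (19,16,has); (20,8,has); (20,16,has); (20,17,has); (21,15,has); (21,16,has); (21,17,has); (25,1,has); (25,22,has); (25,24,has); (26,15,has); (26,22,has); (26,23,has); (27,17,has); (27,23,has); (27,24,has); (28,22,has); (28,23,has); (28,24,has)


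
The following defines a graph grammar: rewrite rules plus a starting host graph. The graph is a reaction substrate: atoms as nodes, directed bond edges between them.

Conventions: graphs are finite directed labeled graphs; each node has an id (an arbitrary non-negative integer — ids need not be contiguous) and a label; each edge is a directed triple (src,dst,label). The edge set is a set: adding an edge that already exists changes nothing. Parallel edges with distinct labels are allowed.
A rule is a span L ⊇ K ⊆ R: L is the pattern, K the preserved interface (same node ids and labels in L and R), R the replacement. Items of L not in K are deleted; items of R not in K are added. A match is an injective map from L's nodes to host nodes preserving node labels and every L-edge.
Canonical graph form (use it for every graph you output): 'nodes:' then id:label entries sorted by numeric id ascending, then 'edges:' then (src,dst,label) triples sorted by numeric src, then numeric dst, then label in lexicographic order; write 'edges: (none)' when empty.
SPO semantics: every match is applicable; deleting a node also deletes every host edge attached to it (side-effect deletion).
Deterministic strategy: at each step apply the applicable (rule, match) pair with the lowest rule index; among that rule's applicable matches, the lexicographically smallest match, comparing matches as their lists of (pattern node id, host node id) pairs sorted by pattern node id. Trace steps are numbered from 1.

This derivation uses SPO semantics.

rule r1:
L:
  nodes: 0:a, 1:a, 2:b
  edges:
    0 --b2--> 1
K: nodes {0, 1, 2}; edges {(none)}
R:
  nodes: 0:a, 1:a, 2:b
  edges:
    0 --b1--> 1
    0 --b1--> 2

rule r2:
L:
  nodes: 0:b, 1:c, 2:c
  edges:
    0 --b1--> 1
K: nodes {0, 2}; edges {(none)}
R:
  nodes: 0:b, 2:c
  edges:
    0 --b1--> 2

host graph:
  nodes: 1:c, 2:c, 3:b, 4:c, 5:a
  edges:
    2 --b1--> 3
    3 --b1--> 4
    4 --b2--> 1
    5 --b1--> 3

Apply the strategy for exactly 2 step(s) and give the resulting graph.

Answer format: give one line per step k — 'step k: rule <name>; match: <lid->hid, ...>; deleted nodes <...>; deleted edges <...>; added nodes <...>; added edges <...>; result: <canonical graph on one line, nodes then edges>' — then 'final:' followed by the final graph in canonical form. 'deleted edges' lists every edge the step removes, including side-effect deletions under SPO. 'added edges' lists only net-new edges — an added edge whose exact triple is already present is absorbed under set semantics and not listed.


step 1: rule r2; match: 0->3, 1->4, 2->1; deleted nodes 4; deleted edges (3,4,b1); (4,1,b2); added nodes (none); added edges (3,1,b1); result: nodes: 1:c, 2:c, 3:b, 5:a edges: (2,3,b1); (3,1,b1); (5,3,b1)
step 2: rule r2; match: 0->3, 1->1, 2->2; deleted nodes 1; deleted edges (3,1,b1); added nodes (none); added edges (3,2,b1); result: nodes: 2:c, 3:b, 5:a edges: (2,3,b1); (3,2,b1); (5,3,b1)
final:
nodes: 2:c, 3:b, 5:a
edges: (2,3,b1); (3,2,b1); (5,3,b1)


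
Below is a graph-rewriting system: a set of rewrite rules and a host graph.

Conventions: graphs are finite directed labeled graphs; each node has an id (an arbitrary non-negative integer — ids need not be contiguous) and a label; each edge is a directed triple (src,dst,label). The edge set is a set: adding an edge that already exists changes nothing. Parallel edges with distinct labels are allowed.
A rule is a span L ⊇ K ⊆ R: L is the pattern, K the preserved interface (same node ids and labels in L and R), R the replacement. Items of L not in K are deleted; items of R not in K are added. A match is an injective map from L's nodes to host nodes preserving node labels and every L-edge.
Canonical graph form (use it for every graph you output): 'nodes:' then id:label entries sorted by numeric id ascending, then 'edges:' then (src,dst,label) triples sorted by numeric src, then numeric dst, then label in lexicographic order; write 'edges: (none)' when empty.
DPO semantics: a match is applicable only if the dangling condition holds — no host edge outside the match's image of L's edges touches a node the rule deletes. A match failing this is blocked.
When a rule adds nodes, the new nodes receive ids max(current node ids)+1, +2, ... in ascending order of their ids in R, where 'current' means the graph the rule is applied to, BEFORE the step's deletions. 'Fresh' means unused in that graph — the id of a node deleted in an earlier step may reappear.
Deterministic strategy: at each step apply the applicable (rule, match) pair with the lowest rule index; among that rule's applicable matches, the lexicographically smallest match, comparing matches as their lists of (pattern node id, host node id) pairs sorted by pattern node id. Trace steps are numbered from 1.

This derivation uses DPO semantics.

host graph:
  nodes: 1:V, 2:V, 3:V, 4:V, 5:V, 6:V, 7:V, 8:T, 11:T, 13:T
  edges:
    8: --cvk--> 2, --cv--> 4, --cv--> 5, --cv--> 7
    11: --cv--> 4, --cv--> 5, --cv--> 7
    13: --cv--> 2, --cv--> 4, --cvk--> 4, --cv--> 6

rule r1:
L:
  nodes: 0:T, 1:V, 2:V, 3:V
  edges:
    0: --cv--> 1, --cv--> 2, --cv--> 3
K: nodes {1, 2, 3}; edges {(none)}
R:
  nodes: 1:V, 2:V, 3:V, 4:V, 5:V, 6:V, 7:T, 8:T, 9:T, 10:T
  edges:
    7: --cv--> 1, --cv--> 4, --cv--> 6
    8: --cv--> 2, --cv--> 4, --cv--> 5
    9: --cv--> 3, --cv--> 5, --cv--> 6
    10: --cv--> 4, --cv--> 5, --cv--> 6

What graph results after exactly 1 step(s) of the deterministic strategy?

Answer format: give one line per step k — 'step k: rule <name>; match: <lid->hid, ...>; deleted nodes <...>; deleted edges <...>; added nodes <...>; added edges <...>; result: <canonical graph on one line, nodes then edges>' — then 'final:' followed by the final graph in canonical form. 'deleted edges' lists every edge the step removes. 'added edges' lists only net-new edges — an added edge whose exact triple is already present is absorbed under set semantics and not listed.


step 1: rule r1; match: 0->11, 1->4, 2->5, 3->7; deleted nodes 11; deleted edges (11,4,cv); (11,5,cv); (11,7,cv); added nodes 14, 15, 16, 17, 18, 19, 20; added edges (17,4,cv); (17,14,cv); (17,16,cv); (18,5,cv); (18,14,cv); (18,15,cv); (19,7,cv); (19,15,cv); (19,16,cv); (20,14,cv); (20,15,cv); (20,16,cv); result: nodes: 1:V, 2:V, 3:V, 4:V, 5:V, 6:V, 7:V, 8:T, 13:T, 14:V, 15:V, 16:V, 17:T, 18:T, 19:T, 20:T edges: (8,2,cvk); (8,4,cv); (8,5,cv); (8,7,cv); (13,2,cv); (13,4,cv); (13,4,cvk); (13,6,cv); (17,4,cv); (17,14,cv); (17,16,cv); (18,5,cv); (18,14,cv); (18,15,cv); (19,7,cv); (19,15,cv); (19,16,cv); (20,14,cv); (20,15,cv); (20,16,cv)
final:
nodes: 1:V, 2:V, 3:V, 4:V, 5:V, 6:V, 7:V, 8:T, 13:T, 14:V, 15:V, 16:V, 17:T, 18:T, 19:T, 20:T
edges: (8,2,cvk); (8,4,cv); (8,5,cv); (8,7,cv); (13,2,cv); (13,4,cv); (13,4,cvk); (13,6,cv); (17,4,cv); (17,14,cv); (17,16,cv); (18,5,cv); (18,14,cv); (18,15,cv); (19,7,cv); (19,15,cv); (19,16,cv); (20,14,cv); (20,15,cv); (20,16,cv)


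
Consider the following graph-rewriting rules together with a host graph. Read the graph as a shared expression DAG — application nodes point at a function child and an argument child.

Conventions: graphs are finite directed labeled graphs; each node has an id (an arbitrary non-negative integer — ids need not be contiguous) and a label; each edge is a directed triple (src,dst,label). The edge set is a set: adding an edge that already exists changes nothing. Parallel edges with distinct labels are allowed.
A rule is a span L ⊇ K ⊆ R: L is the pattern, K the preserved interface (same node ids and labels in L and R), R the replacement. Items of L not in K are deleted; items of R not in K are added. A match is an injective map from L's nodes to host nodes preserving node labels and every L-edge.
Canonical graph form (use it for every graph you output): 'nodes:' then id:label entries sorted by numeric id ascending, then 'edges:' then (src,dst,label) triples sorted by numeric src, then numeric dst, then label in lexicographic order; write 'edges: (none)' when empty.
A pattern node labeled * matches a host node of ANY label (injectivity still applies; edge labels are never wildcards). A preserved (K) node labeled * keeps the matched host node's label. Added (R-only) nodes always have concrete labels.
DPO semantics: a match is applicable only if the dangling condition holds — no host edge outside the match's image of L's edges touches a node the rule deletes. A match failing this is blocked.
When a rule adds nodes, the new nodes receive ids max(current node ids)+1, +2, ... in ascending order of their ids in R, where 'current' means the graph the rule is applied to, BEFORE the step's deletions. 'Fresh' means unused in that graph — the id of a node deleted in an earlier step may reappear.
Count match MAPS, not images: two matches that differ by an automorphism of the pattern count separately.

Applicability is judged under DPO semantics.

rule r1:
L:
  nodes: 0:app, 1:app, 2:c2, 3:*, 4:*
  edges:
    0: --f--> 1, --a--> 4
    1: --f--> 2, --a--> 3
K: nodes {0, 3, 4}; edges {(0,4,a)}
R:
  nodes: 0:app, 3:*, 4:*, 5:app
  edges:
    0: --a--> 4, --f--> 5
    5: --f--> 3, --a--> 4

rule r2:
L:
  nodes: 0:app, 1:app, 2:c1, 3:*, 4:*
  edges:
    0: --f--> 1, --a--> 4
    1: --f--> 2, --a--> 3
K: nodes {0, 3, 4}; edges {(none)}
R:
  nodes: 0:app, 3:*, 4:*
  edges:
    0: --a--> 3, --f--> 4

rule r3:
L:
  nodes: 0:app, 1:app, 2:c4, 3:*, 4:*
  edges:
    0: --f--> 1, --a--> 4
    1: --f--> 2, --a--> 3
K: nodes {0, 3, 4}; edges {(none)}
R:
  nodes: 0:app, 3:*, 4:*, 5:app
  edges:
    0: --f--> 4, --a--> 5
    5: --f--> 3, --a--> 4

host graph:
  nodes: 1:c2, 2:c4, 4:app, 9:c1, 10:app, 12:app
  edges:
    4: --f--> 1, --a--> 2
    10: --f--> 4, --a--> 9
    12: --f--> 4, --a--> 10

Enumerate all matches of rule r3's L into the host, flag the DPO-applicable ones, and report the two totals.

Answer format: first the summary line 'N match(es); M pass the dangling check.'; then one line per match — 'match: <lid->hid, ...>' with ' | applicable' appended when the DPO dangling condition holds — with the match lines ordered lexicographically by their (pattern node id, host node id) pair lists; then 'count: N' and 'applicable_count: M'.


0 match(es); 0 pass the dangling check.
count: 0
applicable_count: 0


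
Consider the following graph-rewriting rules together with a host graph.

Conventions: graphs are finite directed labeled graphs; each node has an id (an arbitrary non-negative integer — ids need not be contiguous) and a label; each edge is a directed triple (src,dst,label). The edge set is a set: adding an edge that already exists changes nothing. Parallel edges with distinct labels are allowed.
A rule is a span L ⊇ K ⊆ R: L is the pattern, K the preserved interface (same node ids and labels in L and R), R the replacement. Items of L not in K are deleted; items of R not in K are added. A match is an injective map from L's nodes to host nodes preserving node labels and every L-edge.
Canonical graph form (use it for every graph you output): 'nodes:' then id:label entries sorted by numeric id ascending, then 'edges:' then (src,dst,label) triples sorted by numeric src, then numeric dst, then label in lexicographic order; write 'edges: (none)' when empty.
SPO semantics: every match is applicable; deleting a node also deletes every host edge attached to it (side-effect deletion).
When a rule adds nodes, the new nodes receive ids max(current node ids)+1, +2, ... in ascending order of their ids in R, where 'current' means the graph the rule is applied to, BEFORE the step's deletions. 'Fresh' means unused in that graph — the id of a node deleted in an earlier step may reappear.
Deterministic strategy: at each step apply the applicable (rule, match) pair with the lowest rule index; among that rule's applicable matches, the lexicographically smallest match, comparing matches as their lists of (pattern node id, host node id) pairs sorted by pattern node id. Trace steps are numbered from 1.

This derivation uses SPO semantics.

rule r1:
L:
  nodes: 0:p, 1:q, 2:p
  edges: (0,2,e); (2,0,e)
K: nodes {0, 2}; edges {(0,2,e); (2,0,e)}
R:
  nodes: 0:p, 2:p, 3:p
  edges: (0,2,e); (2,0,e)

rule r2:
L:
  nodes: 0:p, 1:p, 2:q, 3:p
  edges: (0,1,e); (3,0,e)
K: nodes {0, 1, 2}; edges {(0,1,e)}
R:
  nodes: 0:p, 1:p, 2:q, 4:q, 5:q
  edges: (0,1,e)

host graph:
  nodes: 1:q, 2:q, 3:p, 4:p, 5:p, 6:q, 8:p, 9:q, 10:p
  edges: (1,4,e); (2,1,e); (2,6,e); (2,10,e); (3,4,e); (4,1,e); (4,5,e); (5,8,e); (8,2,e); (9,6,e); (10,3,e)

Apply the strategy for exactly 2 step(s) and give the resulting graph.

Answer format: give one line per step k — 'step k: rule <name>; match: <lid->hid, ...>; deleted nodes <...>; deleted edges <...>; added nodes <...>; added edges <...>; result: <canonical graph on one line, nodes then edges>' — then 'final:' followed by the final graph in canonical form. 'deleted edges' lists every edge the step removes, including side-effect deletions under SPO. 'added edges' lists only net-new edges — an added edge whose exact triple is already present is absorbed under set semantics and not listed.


step 1: rule r2; match: 0->3, 1->4, 2->1, 3->10; deleted nodes 10; deleted edges (2,10,e); (10,3,e); added nodes 11, 12; added edges (none); result: nodes: 1:q, 2:q, 3:p, 4:p, 5:p, 6:q, 8:p, 9:q, 11:q, 12:q edges: (1,4,e); (2,1,e); (2,6,e); (3,4,e); (4,1,e); (4,5,e); (5,8,e); (8,2,e); (9,6,e)
step 2: rule r2; match: 0->4, 1->5, 2->1, 3->3; deleted nodes 3; deleted edges (3,4,e); added nodes 13, 14; added edges (none); result: nodes: 1:q, 2:q, 4:p, 5:p, 6:q, 8:p, 9:q, 11:q, 12:q, 13:q, 14:q edges: (1,4,e); (2,1,e); (2,6,e); (4,1,e); (4,5,e); (5,8,e); (8,2,e); (9,6,e)
final:
nodes: 1:q, 2:q, 4:p, 5:p, 6:q, 8:p, 9:q, 11:q, 12:q, 13:q, 14:q
edges: (1,4,e); (2,1,e); (2,6,e); (4,1,e); (4,5,e); (5,8,e); (8,2,e); (9,6,e)
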